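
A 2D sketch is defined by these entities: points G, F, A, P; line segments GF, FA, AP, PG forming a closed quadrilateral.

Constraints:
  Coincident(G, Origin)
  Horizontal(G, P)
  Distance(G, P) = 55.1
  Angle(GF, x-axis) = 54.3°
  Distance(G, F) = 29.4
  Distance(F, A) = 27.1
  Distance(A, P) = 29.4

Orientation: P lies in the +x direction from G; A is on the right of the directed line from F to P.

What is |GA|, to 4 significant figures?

25.82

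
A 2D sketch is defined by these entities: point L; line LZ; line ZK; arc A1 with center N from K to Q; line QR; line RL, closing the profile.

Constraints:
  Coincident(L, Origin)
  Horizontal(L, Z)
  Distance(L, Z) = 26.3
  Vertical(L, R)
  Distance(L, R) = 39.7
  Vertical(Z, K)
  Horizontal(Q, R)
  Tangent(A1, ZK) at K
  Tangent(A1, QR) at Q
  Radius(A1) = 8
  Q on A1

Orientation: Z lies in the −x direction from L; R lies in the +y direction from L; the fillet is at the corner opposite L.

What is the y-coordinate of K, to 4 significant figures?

31.70

L is at the origin; LZ is horizontal with |LZ| = 26.3 and Z on the −x side, so Z = (-26.30, 0.000). L and R share the same x with |LR| = 39.7 and R on the +y side, so R = (0.000, 39.70). The virtual corner opposite L is at (-26.30, 39.70). Tangency of A1 to ZK means the radius NK is perpendicular to ZK and since A1 is tangent to QR there, NQ ⟂ QR, with radius 8.0, so the center N sits 8.0 in from both sides at N = (-18.30, 31.70). That places the tangent points at K = (-26.30, 31.70) on ZK and Q = (-18.30, 39.70) on QR. So K.y = 31.70.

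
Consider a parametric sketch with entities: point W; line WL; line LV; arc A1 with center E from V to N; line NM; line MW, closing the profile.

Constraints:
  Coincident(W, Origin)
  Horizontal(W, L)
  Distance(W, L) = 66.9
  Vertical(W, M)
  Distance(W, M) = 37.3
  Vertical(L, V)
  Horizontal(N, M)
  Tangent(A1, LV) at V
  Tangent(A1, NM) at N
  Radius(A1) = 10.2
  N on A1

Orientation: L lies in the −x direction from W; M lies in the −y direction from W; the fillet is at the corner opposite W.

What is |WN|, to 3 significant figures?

67.9

The virtual corner opposite W is at (-66.9, -37.3). The tangent condition forces EV to be normal to LV and the tangent condition forces EN to be normal to NM, with radius 10.2, so the center E sits 10.2 in from both sides at E = (-56.7, -27.1). That places the tangent points at V = (-66.9, -27.1) on LV and N = (-56.7, -37.3) on NM. Then |WN| = |N − W| = 67.9.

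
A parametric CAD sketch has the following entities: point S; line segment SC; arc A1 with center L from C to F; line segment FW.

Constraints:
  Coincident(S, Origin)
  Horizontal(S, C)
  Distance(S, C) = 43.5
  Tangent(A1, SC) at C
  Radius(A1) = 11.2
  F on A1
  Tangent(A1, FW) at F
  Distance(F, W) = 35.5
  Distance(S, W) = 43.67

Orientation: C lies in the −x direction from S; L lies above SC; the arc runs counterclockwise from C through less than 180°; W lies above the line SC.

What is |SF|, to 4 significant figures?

33.90

S is at the origin; S and C share the same y with |SC| = 43.5 and C on the −x side, so C = (-43.50, 0.000). The tangent condition forces LC to be normal to SC, so L = C + (0, 11.2) = (-43.50, 11.20). Since LF ⟂ FW (tangency), |LW| = √(11.2² + 35.5²) = 37.22 regardless of where F sits on A1. So W lies on both circle(S, 43.67) and circle(L, 37.22); the above-SC intersection is W = (-19.07, 39.29). F is the foot of the tangent from W: F = (-33.23, 6.733).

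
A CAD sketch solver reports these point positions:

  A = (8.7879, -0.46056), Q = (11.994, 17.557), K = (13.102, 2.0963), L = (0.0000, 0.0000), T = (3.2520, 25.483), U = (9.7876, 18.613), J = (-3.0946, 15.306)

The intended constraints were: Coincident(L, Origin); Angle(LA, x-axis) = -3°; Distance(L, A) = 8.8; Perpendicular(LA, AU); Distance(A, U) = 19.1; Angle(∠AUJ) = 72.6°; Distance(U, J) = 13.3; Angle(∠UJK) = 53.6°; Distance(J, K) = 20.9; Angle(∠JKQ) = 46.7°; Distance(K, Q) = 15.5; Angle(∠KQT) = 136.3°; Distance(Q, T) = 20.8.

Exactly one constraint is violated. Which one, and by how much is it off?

Distance(Q, T) = 20.8 — off by 9.00.

L = (0.00, 0.00) ✓; LA at -3.000° ✓; |LA| = 8.800 ✓; ∠(LA, AU) = 90.00° ✓; |AU| = 19.10 ✓; ∠AUJ = 72.60° ✓; |UJ| = 13.30 ✓; ∠UJK = 53.60° ✓; |JK| = 20.90 ✓; ∠JKQ = 46.70° ✓; |KQ| = 15.50 ✓; ∠KQT = 136.3° ✓; |QT| = 11.80 ✗.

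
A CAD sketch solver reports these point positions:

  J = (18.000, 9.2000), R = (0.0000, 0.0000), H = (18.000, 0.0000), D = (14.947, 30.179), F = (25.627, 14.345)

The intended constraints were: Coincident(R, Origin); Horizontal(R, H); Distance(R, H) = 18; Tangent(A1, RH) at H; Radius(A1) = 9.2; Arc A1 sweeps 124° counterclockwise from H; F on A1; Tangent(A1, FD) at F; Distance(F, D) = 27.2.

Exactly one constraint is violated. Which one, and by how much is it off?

Distance(F, D) = 27.2 — off by 8.10.

R = (0.00, 0.00) ✓; R.y = 0.00, H.y = 0.00 ✓; |RH| = 18.00 ✓; ∠(JH, HR) = 90.00° ✓; |JH| = 9.200 ✓; bearing(J→F) − bearing(J→H) = 124.0° ✓; |JF| = 9.200 ✓; ∠(JF, FD) = 90.00° ✓; |FD| = 19.10 ✗.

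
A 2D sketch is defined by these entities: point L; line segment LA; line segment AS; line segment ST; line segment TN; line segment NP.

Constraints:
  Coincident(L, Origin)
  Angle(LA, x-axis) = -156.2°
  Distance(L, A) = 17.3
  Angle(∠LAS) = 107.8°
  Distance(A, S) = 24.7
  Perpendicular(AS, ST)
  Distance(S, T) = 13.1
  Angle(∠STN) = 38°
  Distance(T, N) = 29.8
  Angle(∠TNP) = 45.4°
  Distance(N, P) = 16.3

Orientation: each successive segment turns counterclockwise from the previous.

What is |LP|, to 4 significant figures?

37.40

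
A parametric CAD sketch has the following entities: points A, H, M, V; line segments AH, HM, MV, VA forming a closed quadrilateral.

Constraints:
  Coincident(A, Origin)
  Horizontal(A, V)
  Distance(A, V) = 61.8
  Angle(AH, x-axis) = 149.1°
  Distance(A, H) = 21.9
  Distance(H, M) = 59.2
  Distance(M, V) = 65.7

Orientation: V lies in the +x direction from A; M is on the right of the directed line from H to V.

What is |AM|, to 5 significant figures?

41.686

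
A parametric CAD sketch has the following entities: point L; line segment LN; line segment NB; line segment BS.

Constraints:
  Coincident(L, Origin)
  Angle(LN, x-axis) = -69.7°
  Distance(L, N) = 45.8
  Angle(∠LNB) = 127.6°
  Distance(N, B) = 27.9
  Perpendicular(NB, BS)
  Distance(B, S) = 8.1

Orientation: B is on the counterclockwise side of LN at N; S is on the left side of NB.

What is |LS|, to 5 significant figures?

62.555

∠LNB = 127.6°, so NB runs at -69.7° + (180° − 127.6°) = -17.300° from the x-axis; with |NB| = 27.9, B = N + 27.9·(cos -17.300°, sin -17.300°) = (42.527, -51.252). The perpendicularity gives BS at right angles to NB; with |BS| = 8.1 on the left of NB, S = B + 8.1·(0.29737, 0.95476) = (44.936, -43.519). Then |LS| = |S − L| = 62.555.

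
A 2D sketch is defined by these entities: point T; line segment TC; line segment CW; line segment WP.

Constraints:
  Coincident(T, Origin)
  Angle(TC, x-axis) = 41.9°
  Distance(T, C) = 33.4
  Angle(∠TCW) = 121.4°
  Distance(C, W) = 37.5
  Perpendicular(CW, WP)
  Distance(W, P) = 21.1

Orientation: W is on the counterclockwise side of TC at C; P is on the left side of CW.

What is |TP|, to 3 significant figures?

55.4

T is at the origin; TC runs at 41.9° with length 33.4, so C = 33.4·(cos 41.9°, sin 41.9°) = (24.9, 22.3). ∠TCW = 121.4°, so CW runs at 41.9° + (180° − 121.4°) = 100° from the x-axis; with |CW| = 37.5, W = C + 37.5·(cos 100°, sin 100°) = (18.0, 59.2). The perpendicularity gives WP at right angles to CW; with |WP| = 21.1 on the left of CW, P = W + 21.1·(-0.983, -0.182) = (-2.72, 55.3). Then |TP| = |P − T| = 55.4.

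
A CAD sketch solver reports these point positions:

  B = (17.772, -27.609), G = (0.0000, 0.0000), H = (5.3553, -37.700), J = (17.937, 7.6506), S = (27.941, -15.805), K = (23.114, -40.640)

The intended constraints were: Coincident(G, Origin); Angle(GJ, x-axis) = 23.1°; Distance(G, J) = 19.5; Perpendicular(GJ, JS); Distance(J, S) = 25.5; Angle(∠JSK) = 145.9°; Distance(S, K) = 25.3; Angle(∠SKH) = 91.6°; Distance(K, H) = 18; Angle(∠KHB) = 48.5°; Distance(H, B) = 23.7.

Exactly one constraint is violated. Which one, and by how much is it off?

Distance(H, B) = 23.7 — off by 7.70.

G = (0.00, 0.00) ✓; GJ at 23.10° ✓; |GJ| = 19.50 ✓; ∠(GJ, JS) = 90.00° ✓; |JS| = 25.50 ✓; ∠JSK = 145.9° ✓; |SK| = 25.30 ✓; ∠SKH = 91.60° ✓; |KH| = 18.00 ✓; ∠KHB = 48.50° ✓; |HB| = 16.00 ✗.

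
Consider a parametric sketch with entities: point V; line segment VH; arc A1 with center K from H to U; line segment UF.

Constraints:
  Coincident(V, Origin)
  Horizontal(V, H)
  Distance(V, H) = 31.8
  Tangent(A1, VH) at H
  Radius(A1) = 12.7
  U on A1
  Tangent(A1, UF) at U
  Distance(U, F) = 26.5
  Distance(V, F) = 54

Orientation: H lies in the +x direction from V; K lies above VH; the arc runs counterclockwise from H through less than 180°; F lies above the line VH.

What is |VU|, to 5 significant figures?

46.942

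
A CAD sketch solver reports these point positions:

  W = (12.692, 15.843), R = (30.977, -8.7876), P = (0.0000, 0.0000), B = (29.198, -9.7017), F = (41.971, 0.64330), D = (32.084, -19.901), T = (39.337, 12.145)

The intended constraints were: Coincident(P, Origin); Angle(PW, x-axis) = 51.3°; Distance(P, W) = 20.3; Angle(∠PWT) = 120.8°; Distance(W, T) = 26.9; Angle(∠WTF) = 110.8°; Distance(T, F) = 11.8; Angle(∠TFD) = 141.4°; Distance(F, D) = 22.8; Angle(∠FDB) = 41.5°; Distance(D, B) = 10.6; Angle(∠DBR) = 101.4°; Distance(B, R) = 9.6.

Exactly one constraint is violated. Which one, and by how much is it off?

Distance(B, R) = 9.6 — off by 7.60.

P = (0.00, 0.00) ✓; PW at 51.30° ✓; |PW| = 20.30 ✓; ∠PWT = 120.8° ✓; |WT| = 26.90 ✓; ∠WTF = 110.8° ✓; |TF| = 11.80 ✓; ∠TFD = 141.4° ✓; |FD| = 22.80 ✓; ∠FDB = 41.50° ✓; |DB| = 10.60 ✓; ∠DBR = 101.4° ✓; |BR| = 2.000 ✗.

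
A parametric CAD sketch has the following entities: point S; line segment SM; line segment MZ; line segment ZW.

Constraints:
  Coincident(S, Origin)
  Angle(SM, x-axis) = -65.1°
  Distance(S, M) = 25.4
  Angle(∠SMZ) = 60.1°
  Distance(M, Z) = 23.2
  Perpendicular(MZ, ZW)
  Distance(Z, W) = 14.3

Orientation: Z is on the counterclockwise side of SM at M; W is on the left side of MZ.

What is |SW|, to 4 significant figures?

13.06

∠SMZ = 60.1°, so MZ runs at -65.1° + (180° − 60.1°) = 54.80° from the x-axis; with |MZ| = 23.2, Z = M + 23.2·(cos 54.80°, sin 54.80°) = (24.07, -4.081). MZ ⟂ ZW; with |ZW| = 14.3 on the left of MZ, W = Z + 14.3·(-0.8171, 0.5764) = (12.38, 4.162). Then |SW| = |W − S| = 13.06.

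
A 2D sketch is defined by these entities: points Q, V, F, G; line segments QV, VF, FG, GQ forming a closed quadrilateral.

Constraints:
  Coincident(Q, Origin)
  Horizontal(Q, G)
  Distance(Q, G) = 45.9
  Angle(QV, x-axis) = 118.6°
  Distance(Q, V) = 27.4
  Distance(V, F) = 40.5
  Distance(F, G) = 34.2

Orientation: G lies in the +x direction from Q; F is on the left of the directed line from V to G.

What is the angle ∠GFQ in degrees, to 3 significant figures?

76.8°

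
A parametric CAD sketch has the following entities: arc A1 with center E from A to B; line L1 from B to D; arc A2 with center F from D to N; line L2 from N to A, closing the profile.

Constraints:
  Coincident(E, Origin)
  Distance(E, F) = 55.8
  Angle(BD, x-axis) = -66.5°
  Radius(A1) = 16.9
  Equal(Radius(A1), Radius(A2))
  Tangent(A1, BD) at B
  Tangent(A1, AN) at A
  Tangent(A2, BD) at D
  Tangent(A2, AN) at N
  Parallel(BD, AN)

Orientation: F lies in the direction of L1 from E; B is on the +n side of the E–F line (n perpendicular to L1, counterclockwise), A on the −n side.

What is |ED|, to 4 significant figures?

58.30

Tangency of A1 to both parallel lines with radius 16.9 puts B and A at E ± 16.9·n: B = (15.50, 6.739), A = (-15.50, -6.739). Equal radii place D and N the same way about F: D = F + 16.9·n = (37.75, -44.43), N = F − 16.9·n = (6.752, -57.91). Then |ED| = |D − E| = 58.30.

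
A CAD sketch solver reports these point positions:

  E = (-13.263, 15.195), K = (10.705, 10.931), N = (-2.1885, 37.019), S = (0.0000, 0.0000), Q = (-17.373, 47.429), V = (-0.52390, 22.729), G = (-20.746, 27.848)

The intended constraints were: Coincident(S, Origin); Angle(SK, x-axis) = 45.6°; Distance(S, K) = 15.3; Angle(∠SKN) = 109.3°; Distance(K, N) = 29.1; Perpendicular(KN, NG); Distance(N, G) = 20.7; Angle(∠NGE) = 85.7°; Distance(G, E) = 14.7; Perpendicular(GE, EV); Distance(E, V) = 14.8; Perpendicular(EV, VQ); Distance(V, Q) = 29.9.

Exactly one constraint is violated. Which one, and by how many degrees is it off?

Perpendicular(EV, VQ) — off by 3.70°.

S = (0.00, 0.00) ✓; SK at 45.60° ✓; |SK| = 15.30 ✓; ∠SKN = 109.3° ✓; |KN| = 29.10 ✓; ∠(KN, NG) = 90.00° ✓; |NG| = 20.70 ✓; ∠NGE = 85.70° ✓; |GE| = 14.70 ✓; ∠(GE, EV) = 90.00° ✓; |EV| = 14.80 ✓; ∠(EV, VQ) = 93.70° ✗; |VQ| = 29.90 ✓.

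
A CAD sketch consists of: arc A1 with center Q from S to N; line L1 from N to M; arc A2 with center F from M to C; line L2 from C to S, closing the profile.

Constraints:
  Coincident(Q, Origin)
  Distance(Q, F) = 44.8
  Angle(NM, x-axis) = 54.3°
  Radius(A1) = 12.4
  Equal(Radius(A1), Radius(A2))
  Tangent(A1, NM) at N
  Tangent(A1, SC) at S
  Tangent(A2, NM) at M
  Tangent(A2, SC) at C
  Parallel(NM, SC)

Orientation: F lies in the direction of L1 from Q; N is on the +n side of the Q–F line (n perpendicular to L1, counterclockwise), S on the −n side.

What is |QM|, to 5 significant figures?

46.484

The slot axis is L1's direction at 54.3°, so u = (cos 54.3°, sin 54.3°) = (0.58354, 0.81208) and n = (−sin 54.3°, cos 54.3°) = (-0.81208, 0.58354). Q is at the origin and F lies 44.8 along u from Q, so F = 44.8·u = (26.143, 36.381). Tangency of A1 to both parallel lines with radius 12.4 puts N and S at Q ± 12.4·n: N = (-10.070, 7.2359), S = (10.070, -7.2359). Equal radii place M and C the same way about F: M = F + 12.4·n = (16.073, 43.617), C = F − 12.4·n = (36.212, 29.145). Then |QM| = |M − Q| = 46.484.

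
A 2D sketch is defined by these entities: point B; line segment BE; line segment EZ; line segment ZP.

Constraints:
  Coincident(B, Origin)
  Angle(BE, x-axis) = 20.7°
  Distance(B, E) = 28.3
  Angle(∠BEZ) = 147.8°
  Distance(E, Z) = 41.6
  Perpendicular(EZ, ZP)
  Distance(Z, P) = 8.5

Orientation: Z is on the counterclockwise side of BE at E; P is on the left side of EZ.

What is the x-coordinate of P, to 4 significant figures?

44.79

B is at the origin; BE runs at 20.7° with length 28.3, so E = 28.3·(cos 20.7°, sin 20.7°) = (26.47, 10.00). ∠BEZ = 147.8°, so EZ runs at 20.7° + (180° − 147.8°) = 52.90° from the x-axis; with |EZ| = 41.6, Z = E + 41.6·(cos 52.90°, sin 52.90°) = (51.57, 43.18). The perpendicularity gives ZP at right angles to EZ; with |ZP| = 8.5 on the left of EZ, P = Z + 8.5·(-0.7976, 0.6032) = (44.79, 48.31). So P.x = 44.79.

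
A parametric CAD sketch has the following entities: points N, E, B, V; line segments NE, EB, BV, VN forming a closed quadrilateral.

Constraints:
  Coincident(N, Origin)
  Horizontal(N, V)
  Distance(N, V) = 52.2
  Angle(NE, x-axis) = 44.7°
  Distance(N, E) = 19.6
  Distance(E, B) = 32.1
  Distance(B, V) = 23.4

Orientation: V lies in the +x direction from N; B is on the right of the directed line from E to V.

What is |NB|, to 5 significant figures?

34.716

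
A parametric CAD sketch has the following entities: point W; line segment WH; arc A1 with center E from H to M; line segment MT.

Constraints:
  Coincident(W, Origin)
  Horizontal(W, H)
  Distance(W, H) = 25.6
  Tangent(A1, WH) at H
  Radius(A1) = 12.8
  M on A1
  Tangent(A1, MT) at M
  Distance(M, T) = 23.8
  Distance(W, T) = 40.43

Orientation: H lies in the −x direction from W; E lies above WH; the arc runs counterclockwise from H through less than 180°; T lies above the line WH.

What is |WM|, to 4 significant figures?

18.92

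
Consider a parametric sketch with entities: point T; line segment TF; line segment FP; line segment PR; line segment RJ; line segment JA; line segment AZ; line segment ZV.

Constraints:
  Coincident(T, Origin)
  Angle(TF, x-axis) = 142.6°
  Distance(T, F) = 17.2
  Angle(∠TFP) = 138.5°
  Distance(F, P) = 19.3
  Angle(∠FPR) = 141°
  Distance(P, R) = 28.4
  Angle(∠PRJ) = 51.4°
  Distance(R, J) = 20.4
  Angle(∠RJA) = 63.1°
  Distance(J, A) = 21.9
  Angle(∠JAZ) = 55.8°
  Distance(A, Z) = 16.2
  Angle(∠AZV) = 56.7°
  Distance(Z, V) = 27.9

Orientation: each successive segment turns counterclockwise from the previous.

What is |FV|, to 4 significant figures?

19.81

T is at the origin; TF runs at 142.6° with length 17.2, so F = (-13.66, 10.45). ∠TFP = 138.5° gives FP at -175.9° from the x-axis; with |FP| = 19.3, P = (-32.91, 9.067). ∠FPR = 141.0° gives PR at -136.9° from the x-axis; with |PR| = 28.4, R = (-53.65, -10.34). ∠PRJ = 51.4° gives RJ at -8.300° from the x-axis; with |RJ| = 20.4, J = (-33.46, -13.28). ∠RJA = 63.1° gives JA at 108.6° from the x-axis; with |JA| = 21.9, A = (-40.45, 7.473). ∠JAZ = 55.8° gives AZ at -127.2° from the x-axis; with |AZ| = 16.2, Z = (-50.24, -5.431). ∠AZV = 56.7° gives ZV at -3.900° from the x-axis; with |ZV| = 27.9, V = (-22.41, -7.328). Then |FV| = |V − F| = 19.81.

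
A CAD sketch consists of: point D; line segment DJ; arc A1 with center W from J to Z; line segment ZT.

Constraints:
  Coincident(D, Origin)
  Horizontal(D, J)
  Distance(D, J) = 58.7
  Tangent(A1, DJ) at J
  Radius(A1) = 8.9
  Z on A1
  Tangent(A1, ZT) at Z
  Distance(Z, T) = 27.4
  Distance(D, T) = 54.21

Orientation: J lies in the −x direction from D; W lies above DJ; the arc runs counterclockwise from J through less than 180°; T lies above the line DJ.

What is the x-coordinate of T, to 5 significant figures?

-42.977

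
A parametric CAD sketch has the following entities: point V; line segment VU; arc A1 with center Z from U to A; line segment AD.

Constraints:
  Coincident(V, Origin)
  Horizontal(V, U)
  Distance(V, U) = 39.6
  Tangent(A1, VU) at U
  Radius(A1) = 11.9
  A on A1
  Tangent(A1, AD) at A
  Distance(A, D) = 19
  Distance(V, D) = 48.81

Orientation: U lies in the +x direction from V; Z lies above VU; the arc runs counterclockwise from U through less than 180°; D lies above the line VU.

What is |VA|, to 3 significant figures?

52.2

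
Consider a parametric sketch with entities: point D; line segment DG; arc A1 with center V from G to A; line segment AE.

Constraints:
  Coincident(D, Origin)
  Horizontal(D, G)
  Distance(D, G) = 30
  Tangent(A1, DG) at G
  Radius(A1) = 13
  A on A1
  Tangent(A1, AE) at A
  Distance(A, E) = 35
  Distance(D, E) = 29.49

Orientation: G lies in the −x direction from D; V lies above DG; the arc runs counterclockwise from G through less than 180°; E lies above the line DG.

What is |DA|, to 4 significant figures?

21.00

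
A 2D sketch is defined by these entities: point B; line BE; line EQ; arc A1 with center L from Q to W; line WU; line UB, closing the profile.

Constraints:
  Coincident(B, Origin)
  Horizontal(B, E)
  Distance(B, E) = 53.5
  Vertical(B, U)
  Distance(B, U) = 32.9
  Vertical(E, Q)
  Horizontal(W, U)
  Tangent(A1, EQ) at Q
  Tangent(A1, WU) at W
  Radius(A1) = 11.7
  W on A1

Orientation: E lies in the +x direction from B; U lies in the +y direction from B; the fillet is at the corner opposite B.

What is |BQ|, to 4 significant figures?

57.55

The virtual corner opposite B is at (53.50, 32.90). Since A1 is tangent to EQ there, LQ ⟂ EQ and tangency of A1 to WU means the radius LW is perpendicular to WU, with radius 11.7, so the center L sits 11.7 in from both sides at L = (41.80, 21.20). That places the tangent points at Q = (53.50, 21.20) on EQ and W = (41.80, 32.90) on WU. Then |BQ| = |Q − B| = 57.55.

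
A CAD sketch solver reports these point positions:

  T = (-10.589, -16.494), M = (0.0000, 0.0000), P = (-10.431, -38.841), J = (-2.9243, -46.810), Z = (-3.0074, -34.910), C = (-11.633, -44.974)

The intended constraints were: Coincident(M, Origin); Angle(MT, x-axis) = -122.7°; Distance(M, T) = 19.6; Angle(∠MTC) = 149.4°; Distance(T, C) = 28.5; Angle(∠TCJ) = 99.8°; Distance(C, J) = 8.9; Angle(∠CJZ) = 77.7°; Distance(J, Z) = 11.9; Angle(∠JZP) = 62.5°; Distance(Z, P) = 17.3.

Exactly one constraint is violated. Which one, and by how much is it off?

Distance(Z, P) = 17.3 — off by 8.90.

M = (0.00, 0.00) ✓; MT at -122.7° ✓; |MT| = 19.60 ✓; ∠MTC = 149.4° ✓; |TC| = 28.50 ✓; ∠TCJ = 99.81° ✓; |CJ| = 8.900 ✓; ∠CJZ = 77.69° ✓; |JZ| = 11.90 ✓; ∠JZP = 62.50° ✓; |ZP| = 8.400 ✗.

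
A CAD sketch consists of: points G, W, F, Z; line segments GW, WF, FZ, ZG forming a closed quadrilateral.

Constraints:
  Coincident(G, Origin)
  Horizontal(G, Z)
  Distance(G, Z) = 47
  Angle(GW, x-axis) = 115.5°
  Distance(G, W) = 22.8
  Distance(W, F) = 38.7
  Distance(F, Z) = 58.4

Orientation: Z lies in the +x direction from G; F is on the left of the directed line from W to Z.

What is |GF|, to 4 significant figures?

51.97

Checks: |WF| = 38.70 ✓; |FZ| = 58.40 ✓.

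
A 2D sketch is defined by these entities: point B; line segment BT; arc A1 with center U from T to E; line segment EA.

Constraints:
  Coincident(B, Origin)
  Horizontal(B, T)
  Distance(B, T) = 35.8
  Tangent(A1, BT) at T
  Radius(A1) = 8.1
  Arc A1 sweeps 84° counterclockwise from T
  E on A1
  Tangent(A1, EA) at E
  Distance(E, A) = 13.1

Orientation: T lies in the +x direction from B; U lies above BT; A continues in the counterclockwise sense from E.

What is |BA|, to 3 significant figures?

49.6

B is at the origin; BT is horizontal with |BT| = 35.8 and T on the +x side, so T = (35.8, 0.00). A1 meets BT tangentially, so UT is at right angles to BT, so U = T + (0, 8.1) = (35.8, 8.10). On A1, T sits at bearing -90° from U; an 84° counterclockwise sweep puts E at bearing -6°, so E = U + 8.1·(cos -6°, sin -6°) = (43.9, 7.25). Tangency of A1 to EA means the radius UE is perpendicular to EA, so EA runs along (−sin -6°, cos -6°); with |EA| = 13.1, A = (45.2, 20.3). Then |BA| = |A − B| = 49.6.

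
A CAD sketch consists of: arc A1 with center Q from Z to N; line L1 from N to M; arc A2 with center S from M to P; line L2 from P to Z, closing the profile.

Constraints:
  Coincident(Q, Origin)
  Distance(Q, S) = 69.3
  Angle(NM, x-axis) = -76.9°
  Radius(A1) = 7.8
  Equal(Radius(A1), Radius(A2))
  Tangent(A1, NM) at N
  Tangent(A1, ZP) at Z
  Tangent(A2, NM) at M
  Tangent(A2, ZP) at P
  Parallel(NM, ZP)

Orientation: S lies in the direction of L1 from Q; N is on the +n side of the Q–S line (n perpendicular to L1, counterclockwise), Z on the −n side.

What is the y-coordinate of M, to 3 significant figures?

-65.7

The slot axis is L1's direction at -76.9°, so u = (cos -76.9°, sin -76.9°) = (0.227, -0.974) and n = (−sin -76.9°, cos -76.9°) = (0.974, 0.227). Q is at the origin and S lies 69.3 along u from Q, so S = 69.3·u = (15.7, -67.5). Tangency of A1 to both parallel lines with radius 7.8 puts N and Z at Q ± 7.8·n: N = (7.60, 1.77), Z = (-7.60, -1.77). Equal radii place M and P the same way about S: M = S + 7.8·n = (23.3, -65.7), P = S − 7.8·n = (8.11, -69.3). So M.y = -65.7.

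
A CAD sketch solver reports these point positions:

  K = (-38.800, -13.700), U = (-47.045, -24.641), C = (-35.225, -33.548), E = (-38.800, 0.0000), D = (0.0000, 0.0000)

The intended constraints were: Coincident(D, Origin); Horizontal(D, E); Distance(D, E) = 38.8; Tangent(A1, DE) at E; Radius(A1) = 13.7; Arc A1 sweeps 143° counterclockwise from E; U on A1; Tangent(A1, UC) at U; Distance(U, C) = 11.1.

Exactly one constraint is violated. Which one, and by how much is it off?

Distance(U, C) = 11.1 — off by 3.70.

D = (0.00, 0.00) ✓; D.y = 0.00, E.y = 0.00 ✓; |DE| = 38.80 ✓; ∠(KE, ED) = 90.00° ✓; |KE| = 13.70 ✓; bearing(K→U) − bearing(K→E) = 143.0° ✓; |KU| = 13.70 ✓; ∠(KU, UC) = 90.00° ✓; |UC| = 14.80 ✗.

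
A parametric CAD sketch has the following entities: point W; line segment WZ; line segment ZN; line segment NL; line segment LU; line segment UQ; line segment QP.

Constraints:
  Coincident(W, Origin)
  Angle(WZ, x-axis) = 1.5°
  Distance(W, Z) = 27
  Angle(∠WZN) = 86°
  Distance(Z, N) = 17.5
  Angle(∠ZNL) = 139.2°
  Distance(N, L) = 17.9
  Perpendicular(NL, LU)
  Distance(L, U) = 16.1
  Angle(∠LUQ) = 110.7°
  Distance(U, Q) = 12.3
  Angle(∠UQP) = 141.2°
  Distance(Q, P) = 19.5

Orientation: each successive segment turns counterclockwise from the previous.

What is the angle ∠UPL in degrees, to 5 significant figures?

28.853°

W is at the origin; WZ runs at 1.5° with length 27.0, so Z = (26.991, 0.70678). ∠WZN = 86.0° gives ZN at 95.500° from the x-axis; with |ZN| = 17.5, N = (25.313, 18.126). ∠ZNL = 139.2° gives NL at 136.30° from the x-axis; with |NL| = 17.9, L = (12.372, 30.493). NL ⟂ LU, so LU runs at -133.70°; with |LU| = 16.1, U = (1.2491, 18.853). ∠LUQ = 110.7° gives UQ at -64.400° from the x-axis; with |UQ| = 12.3, Q = (6.5638, 7.7607). ∠UQP = 141.2° gives QP at -25.600° from the x-axis; with |QP| = 19.5, P = (24.150, -0.66498). Then cos ∠UPL = PU·PL / (|PU||PL|), giving 28.853°.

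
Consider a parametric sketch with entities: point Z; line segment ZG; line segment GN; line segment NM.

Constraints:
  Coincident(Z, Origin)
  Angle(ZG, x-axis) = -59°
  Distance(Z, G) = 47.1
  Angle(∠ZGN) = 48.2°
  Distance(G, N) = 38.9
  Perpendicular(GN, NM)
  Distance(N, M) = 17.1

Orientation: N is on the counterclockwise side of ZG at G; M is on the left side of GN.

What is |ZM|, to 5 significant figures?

19.513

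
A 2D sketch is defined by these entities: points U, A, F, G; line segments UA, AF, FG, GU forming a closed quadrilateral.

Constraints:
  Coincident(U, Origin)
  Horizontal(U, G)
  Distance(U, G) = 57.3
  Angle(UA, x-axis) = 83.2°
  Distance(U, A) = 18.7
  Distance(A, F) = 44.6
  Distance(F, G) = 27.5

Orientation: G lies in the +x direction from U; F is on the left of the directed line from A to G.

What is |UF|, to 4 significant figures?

52.73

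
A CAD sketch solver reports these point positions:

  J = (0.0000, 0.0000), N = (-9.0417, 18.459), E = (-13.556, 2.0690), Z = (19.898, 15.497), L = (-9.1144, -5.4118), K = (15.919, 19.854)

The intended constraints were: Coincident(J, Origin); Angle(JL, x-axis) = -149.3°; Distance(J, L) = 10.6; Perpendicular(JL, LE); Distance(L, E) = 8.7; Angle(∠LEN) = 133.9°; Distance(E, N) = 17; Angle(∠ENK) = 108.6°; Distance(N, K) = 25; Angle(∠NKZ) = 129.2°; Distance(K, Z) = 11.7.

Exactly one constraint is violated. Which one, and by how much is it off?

Distance(K, Z) = 11.7 — off by 5.80.

J = (0.00, 0.00) ✓; JL at -149.3° ✓; |JL| = 10.60 ✓; ∠(JL, LE) = 90.00° ✓; |LE| = 8.700 ✓; ∠LEN = 133.9° ✓; |EN| = 17.00 ✓; ∠ENK = 108.6° ✓; |NK| = 25.00 ✓; ∠NKZ = 129.2° ✓; |KZ| = 5.900 ✗.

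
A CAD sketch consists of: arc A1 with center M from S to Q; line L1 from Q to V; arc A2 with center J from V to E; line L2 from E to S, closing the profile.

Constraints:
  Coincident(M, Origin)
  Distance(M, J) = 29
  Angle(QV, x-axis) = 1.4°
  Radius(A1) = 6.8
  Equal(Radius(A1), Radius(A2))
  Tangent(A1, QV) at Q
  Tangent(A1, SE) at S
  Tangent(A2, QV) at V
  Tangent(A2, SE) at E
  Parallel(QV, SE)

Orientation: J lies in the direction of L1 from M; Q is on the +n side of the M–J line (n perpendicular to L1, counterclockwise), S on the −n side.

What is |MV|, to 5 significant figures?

29.787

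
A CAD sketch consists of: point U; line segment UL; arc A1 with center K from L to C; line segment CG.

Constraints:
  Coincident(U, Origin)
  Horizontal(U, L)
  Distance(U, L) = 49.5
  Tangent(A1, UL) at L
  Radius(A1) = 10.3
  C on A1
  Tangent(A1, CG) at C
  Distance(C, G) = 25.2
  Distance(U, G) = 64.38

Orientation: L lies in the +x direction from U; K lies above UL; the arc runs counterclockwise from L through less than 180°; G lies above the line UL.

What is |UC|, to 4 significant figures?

60.84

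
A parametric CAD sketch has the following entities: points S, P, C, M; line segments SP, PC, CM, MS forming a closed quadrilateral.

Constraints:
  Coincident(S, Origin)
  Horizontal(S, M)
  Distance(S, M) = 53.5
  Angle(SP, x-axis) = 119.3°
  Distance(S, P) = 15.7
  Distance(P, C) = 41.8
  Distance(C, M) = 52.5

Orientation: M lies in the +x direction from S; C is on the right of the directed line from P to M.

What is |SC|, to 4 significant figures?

26.35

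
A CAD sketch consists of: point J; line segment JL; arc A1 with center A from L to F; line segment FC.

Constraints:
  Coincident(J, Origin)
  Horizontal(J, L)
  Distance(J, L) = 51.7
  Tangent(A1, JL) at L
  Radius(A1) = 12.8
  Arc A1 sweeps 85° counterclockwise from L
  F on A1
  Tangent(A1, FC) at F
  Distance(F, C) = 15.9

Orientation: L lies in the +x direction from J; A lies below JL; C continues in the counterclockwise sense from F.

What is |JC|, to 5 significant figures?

46.568

J is at the origin; J and L share the same y with |JL| = 51.7 and L on the +x side, so L = (51.700, 0.0000). Tangency of A1 to JL means the radius AL is perpendicular to JL, so A = L + (0, -12.8) = (51.700, -12.800). On A1, L sits at bearing 90° from A; an 85° counterclockwise sweep puts F at bearing 175°, so F = A + 12.8·(cos 175°, sin 175°) = (38.949, -11.684). A1 meets FC tangentially, so AF is at right angles to FC, so FC runs along (−sin 175°, cos 175°); with |FC| = 15.9, C = (37.563, -27.524). Then |JC| = |C − J| = 46.568.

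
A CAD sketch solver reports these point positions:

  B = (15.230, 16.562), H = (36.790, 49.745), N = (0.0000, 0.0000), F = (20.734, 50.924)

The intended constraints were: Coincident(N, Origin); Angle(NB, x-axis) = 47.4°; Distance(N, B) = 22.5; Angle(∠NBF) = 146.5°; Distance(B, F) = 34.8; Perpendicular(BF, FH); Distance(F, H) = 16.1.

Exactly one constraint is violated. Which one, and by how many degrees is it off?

Perpendicular(BF, FH) — off by 4.90°.

N = (0.00, 0.00) ✓; NB at 47.40° ✓; |NB| = 22.50 ✓; ∠NBF = 146.5° ✓; |BF| = 34.80 ✓; ∠(BF, FH) = 85.10° ✗; |FH| = 16.10 ✓.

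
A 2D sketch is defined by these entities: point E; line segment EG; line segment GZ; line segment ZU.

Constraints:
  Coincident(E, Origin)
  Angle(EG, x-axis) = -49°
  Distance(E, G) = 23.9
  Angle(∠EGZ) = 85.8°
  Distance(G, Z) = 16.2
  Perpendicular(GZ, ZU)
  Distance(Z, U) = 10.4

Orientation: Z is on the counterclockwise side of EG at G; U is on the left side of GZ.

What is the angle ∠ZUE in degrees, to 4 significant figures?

132.9°

E is at the origin; EG runs at -49.0° with length 23.9, so G = 23.9·(cos -49.0°, sin -49.0°) = (15.68, -18.04). ∠EGZ = 85.8°, so GZ runs at -49.0° + (180° − 85.8°) = 45.20° from the x-axis; with |GZ| = 16.2, Z = G + 16.2·(cos 45.20°, sin 45.20°) = (27.09, -6.543). GZ ⟂ ZU; with |ZU| = 10.4 on the left of GZ, U = Z + 10.4·(-0.7096, 0.7046) = (19.72, 0.7857). Then cos ∠ZUE = UZ·UE / (|UZ||UE|), giving 132.9°.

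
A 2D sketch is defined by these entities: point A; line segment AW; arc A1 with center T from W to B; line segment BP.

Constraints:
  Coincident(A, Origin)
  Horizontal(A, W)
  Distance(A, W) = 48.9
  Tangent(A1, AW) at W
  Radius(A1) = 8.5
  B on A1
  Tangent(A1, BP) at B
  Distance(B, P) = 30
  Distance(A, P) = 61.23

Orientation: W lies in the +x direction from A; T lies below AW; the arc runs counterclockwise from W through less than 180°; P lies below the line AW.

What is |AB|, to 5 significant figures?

41.849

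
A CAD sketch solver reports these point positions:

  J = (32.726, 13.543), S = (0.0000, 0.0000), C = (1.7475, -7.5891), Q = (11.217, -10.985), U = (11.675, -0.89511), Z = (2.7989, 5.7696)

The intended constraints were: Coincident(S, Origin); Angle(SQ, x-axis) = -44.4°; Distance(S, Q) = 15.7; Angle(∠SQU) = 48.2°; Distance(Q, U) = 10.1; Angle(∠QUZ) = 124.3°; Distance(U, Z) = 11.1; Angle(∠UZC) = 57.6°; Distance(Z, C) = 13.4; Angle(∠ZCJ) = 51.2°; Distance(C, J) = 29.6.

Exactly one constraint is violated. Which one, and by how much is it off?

Distance(C, J) = 29.6 — off by 7.90.

S = (0.00, 0.00) ✓; SQ at -44.40° ✓; |SQ| = 15.70 ✓; ∠SQU = 48.20° ✓; |QU| = 10.10 ✓; ∠QUZ = 124.3° ✓; |UZ| = 11.10 ✓; ∠UZC = 57.60° ✓; |ZC| = 13.40 ✓; ∠ZCJ = 51.20° ✓; |CJ| = 37.50 ✗.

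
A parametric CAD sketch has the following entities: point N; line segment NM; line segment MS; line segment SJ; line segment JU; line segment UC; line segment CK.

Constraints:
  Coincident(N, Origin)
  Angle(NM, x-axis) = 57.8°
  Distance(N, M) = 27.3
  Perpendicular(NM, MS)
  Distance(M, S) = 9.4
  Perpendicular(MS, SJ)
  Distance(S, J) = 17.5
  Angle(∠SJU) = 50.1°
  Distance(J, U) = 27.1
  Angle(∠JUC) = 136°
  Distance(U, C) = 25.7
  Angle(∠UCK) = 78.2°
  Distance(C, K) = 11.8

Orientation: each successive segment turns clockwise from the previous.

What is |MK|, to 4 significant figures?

24.38

N is at the origin; NM runs at 57.8° with length 27.3, so M = (14.55, 23.10). NM ⟂ MS, so MS runs at -32.20°; with |MS| = 9.4, S = (22.50, 18.09). MS is perpendicular to SJ, so SJ runs at -122.2°; with |SJ| = 17.5, J = (13.18, 3.284). ∠SJU = 50.1° gives JU at 107.9° from the x-axis; with |JU| = 27.1, U = (4.847, 29.07). ∠JUC = 136.0° gives UC at 63.90° from the x-axis; with |UC| = 25.7, C = (16.15, 52.15). ∠UCK = 78.2° gives CK at -37.90° from the x-axis; with |CK| = 11.8, K = (25.46, 44.90). Then |MK| = |K − M| = 24.38.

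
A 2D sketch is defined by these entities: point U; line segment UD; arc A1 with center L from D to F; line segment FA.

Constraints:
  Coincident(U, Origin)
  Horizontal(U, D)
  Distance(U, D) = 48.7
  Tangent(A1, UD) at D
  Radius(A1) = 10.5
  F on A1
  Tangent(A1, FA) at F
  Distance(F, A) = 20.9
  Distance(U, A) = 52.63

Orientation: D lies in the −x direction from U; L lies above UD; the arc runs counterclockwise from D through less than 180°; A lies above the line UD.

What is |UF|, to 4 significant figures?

40.14

Checks: ∠(LD, DU) = 90.00° ✓; |LD| = 10.50 ✓; |LF| = 10.50 ✓; ∠(LF, FA) = 90.00° ✓; |FA| = 20.90 ✓; |UA| = 52.63 ✓.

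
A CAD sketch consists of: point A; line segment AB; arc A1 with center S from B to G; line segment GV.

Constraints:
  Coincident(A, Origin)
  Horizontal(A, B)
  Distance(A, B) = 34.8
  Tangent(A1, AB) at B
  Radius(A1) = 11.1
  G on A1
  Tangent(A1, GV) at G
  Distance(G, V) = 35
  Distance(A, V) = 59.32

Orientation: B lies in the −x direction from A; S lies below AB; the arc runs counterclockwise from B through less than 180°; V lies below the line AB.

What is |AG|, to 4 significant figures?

47.63

A is at the origin; AB is horizontal with |AB| = 34.8 and B on the −x side, so B = (-34.80, 0.000). Tangency of A1 to AB means the radius SB is perpendicular to AB, so S = B + (0, -11.1) = (-34.80, -11.10). Since SG ⟂ GV (tangency), |SV| = √(11.1² + 35.0²) = 36.72 regardless of where G sits on A1. So V lies on both circle(A, 59.32) and circle(S, 36.72); the below-AB intersection is V = (-35.11, -47.82). G is the foot of the tangent from V: G = (-45.41, -14.37).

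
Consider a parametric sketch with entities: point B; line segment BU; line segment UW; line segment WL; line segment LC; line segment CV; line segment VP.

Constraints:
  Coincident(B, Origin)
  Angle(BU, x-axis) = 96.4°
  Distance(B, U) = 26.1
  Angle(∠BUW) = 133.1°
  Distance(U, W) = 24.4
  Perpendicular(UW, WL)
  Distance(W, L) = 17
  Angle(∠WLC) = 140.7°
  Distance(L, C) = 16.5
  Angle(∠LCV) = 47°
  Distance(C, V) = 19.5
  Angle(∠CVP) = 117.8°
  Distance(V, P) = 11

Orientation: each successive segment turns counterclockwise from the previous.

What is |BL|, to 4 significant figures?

42.28

∠BUW = 133.1° gives UW at 143.3° from the x-axis; with |UW| = 24.4, W = (-22.47, 40.52). UW is perpendicular to WL, so WL runs at -126.7°; with |WL| = 17.0, L = (-32.63, 26.89). Then |BL| = |L − B| = 42.28.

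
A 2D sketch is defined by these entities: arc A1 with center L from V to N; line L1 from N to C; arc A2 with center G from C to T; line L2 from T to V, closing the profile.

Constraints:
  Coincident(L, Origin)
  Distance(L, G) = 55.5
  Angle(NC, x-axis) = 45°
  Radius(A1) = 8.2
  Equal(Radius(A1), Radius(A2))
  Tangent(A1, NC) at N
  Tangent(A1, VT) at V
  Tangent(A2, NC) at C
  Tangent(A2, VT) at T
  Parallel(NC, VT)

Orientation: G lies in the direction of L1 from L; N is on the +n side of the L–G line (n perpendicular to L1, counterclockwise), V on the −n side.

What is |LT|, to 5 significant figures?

56.102

The slot axis is L1's direction at 45.0°, so u = (cos 45.0°, sin 45.0°) = (0.70711, 0.70711) and n = (−sin 45.0°, cos 45.0°) = (-0.70711, 0.70711). L is at the origin and G lies 55.5 along u from L, so G = 55.5·u = (39.244, 39.244). Tangency of A1 to both parallel lines with radius 8.2 puts N and V at L ± 8.2·n: N = (-5.7983, 5.7983), V = (5.7983, -5.7983). Equal radii place C and T the same way about G: C = G + 8.2·n = (33.446, 45.043), T = G − 8.2·n = (45.043, 33.446). Then |LT| = |T − L| = 56.102.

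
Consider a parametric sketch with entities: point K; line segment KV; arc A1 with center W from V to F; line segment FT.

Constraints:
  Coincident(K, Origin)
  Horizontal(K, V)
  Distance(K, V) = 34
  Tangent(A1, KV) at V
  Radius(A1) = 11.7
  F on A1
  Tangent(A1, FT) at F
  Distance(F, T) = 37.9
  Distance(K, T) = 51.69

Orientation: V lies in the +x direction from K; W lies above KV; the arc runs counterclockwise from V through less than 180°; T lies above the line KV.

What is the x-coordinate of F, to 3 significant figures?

43.0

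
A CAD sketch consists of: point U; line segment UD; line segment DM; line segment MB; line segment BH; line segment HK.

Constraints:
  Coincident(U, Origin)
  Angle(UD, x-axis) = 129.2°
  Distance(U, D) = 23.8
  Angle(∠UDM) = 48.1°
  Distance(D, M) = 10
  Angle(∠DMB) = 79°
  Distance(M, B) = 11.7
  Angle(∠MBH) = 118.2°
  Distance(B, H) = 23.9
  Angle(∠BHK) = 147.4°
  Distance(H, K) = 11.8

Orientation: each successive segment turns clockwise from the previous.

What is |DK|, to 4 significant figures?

30.61

U is at the origin; UD runs at 129.2° with length 23.8, so D = (-15.04, 18.44). ∠UDM = 48.1° gives DM at -2.700° from the x-axis; with |DM| = 10.0, M = (-5.053, 17.97). ∠DMB = 79.0° gives MB at -103.7° from the x-axis; with |MB| = 11.7, B = (-7.824, 6.605). ∠MBH = 118.2° gives BH at -165.5° from the x-axis; with |BH| = 23.9, H = (-30.96, 0.6214). ∠BHK = 147.4° gives HK at 161.9° from the x-axis; with |HK| = 11.8, K = (-42.18, 4.287). Then |DK| = |K − D| = 30.61.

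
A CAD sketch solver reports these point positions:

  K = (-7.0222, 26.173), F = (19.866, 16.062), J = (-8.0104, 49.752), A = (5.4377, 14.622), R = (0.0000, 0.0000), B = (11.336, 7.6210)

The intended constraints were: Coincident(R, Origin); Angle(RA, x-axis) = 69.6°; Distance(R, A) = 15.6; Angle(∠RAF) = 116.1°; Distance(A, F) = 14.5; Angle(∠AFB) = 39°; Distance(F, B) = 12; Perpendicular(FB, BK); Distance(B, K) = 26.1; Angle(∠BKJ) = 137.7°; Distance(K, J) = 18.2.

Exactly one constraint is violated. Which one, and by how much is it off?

Distance(K, J) = 18.2 — off by 5.40.

R = (0.00, 0.00) ✓; RA at 69.60° ✓; |RA| = 15.60 ✓; ∠RAF = 116.1° ✓; |AF| = 14.50 ✓; ∠AFB = 39.00° ✓; |FB| = 12.00 ✓; ∠(FB, BK) = 90.00° ✓; |BK| = 26.10 ✓; ∠BKJ = 137.7° ✓; |KJ| = 23.60 ✗.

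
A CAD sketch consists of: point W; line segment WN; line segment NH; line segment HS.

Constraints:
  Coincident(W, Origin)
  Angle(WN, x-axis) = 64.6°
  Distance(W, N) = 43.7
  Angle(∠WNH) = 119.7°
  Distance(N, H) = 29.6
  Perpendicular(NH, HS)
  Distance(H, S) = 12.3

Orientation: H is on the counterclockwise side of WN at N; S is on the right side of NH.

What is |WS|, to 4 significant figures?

71.78

W is at the origin; WN runs at 64.6° with length 43.7, so N = 43.7·(cos 64.6°, sin 64.6°) = (18.74, 39.48). ∠WNH = 119.7°, so NH runs at 64.6° + (180° − 119.7°) = 124.9° from the x-axis; with |NH| = 29.6, H = N + 29.6·(cos 124.9°, sin 124.9°) = (1.809, 63.75). The perpendicularity gives HS at right angles to NH; with |HS| = 12.3 on the right of NH, S = H + 12.3·(0.8202, 0.5721) = (11.90, 70.79). Then |WS| = |S − W| = 71.78.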